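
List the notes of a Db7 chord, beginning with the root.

Db F Ab Cb

Db7 is a dominant seventh built on Db.
- root: Db
- major 3rd: F
- perfect 5th: Ab
- minor 7th: Cb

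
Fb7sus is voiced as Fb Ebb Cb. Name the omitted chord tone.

The full Fb7sus chord is Fb, Bbb, Cb, Ebb.
Comparing with the voicing, the perfect 4th (4th) — Bbb — is absent.

Bbb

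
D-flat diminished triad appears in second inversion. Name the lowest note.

Abb

D-flat diminished triad in root position is Db–Fb–Abb.
Second inversion places the fifth in the bass, which is Abb.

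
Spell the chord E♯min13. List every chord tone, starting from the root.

Root E#, quality minor thirteenth:
- root: E#
- minor 3rd: G#
- perfect 5th: B#
- minor 7th: D#
- major 9th: F##
- perfect 11th: A#
- major 13th: C##

E# – G# – B# – D# – F## – A# – C##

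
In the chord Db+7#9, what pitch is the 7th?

Root of Db+7#9 = Db. The 7th is a minor 7th: Db up a minor 7th → Cb.

Cb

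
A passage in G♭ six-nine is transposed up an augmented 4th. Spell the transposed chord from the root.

C – E – G – A – D

Transposed root: Gb → C (augmented 4th up). So we spell C six-nine:
- root: C
- major 3rd: E
- perfect 5th: G
- major 6th: A
- major 9th: D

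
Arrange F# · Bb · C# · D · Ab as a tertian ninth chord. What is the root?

Bb

Stacking in thirds gives Bb – D – F# – Ab – C#, so Bb is the root — Bb dominant seventh sharp nine sharp five.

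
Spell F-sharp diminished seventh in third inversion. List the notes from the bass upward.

F-sharp diminished seventh = F-sharp–A–C–E-flat; third inversion → seventh (E-flat) lowest.

E-flat, F-sharp, A, C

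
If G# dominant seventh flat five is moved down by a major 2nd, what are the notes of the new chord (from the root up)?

F-sharp  A-sharp  C  E

G-sharp down a major 2nd → F-sharp. New chord: F-sharp dominant seventh flat five.
- root: F-sharp
- major 3rd: A-sharp
- diminished 5th: C
- minor 7th: E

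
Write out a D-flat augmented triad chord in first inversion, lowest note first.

In root position, D-flat augmented triad is D-flat–F–A.
First inversion puts the third (F) in the bass.

F, A, D-flat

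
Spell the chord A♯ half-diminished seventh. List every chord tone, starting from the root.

Root A-sharp, quality half-diminished seventh:
- root: A-sharp
- minor 3rd: C-sharp
- diminished 5th: E
- minor 7th: G-sharp

A-sharp, C-sharp, E, G-sharp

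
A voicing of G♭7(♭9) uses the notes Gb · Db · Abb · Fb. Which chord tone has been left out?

G♭7(♭9) = Gb, Bb, Db, Fb, Abb. The voicing lacks the 3rd (major 3rd), Bb.

Bb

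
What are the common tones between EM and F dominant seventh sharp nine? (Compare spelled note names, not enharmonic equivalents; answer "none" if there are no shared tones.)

G#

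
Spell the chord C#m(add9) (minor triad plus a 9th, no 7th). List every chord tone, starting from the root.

C♯, E, G♯, D♯

C#m(add9) is a minor added-ninth built on C♯.
C♯ — root
E — minor 3rd
G♯ — perfect 5th
D♯ — major 9th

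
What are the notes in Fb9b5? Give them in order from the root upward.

Fb9b5 is a dominant ninth flat five built on Fb.
Fb — root
Ab — major 3rd
Cbb — diminished 5th
Ebb — minor 7th
Gb — major 9th

Fb – Ab – Cbb – Ebb – Gb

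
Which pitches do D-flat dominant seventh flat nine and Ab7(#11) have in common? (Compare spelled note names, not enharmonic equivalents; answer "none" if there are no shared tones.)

Ab

D-flat dominant seventh flat nine: Db F Ab Cb Ebb
Ab7(#11): Ab C Eb Gb D
Common to both → Ab.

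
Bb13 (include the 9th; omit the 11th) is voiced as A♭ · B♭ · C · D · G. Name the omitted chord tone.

F

The full Bb13 chord is B♭, D, F, A♭, C, G.
Comparing with the voicing, the perfect 5th (5th) — F — is absent.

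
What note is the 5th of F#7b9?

F#7b9 is built on F#; its 5th is a perfect 5th above the root.
A fifth above F uses the letter C, and the perfect 5th above F# is C#.

C#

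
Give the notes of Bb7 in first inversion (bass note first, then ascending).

D – F – Ab – Bb

Bb7 = Bb–D–F–Ab; first inversion → third (D) lowest.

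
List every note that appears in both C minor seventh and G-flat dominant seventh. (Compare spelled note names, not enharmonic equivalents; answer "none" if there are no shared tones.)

C minor seventh = C, E-flat, G, B-flat.
G-flat dominant seventh = G-flat, B-flat, D-flat, F-flat.
Shared: B-flat.

B-flat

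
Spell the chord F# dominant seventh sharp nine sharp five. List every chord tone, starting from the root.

F# dominant seventh sharp nine sharp five: dominant seventh sharp nine sharp five on F-sharp.
Root: F-sharp
Major 3rd (3rd): A-sharp
Augmented 5th (5th): C-double-sharp
Minor 7th (7th): E
Augmented 9th (9th): G-double-sharp

F-sharp, A-sharp, C-double-sharp, E, G-double-sharp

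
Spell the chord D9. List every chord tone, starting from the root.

D – F# – A – C – E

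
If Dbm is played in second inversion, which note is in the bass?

A♭

Dbm in root position is D♭–F♭–A♭.
Second inversion places the fifth in the bass, which is A♭.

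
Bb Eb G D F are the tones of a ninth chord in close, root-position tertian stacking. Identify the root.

Eb

Stacking in thirds gives Eb – G – Bb – D – F, so Eb is the root — Eb major ninth.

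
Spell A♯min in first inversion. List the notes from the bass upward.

A♯min = A♯–C♯–E♯; first inversion → third (C♯) lowest.

C♯, E♯, A♯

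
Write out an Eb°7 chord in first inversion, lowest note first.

G♭ – B𝄫 – D𝄫 – E♭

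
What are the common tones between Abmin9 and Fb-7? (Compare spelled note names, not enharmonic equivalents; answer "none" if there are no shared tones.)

Abmin9 = Ab, Cb, Eb, Gb, Bb.
Fb-7 = Fb, Abb, Cb, Ebb.
Shared: Cb.

Cb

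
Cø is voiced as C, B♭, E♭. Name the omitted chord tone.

G♭

Cø = C, E♭, G♭, B♭. The voicing lacks the 5th (diminished 5th), G♭.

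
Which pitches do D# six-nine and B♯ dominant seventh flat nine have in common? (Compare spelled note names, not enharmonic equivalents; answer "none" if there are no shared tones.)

F-double-sharp A-sharp B-sharp

D# six-nine: D-sharp F-double-sharp A-sharp B-sharp E-sharp
B♯ dominant seventh flat nine: B-sharp D-double-sharp F-double-sharp A-sharp C-sharp
Common to both → F-double-sharp, A-sharp, B-sharp.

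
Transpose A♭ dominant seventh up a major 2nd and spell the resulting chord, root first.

Ab up a major 2nd → Bb. New chord: Bb dominant seventh.
Bb — root
D — major 3rd
F — perfect 5th
Ab — minor 7th

Bb  D  F  Ab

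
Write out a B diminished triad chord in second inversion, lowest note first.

In root position, B diminished triad is B–D–F.
Second inversion puts the fifth (F) in the bass.

F, B, D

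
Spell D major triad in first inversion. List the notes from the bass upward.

F-sharp – A – D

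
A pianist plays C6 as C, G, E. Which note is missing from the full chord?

A

The full C6 chord is C, E, G, A.
Comparing with the voicing, the major 6th (6th) — A — is absent.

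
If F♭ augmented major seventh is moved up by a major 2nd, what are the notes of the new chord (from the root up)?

G-flat, B-flat, D, F

F-flat up a major 2nd → G-flat. New chord: G-flat augmented major seventh.
Root: G-flat
Major 3rd (3rd): B-flat
Augmented 5th (5th): D
Major 7th (7th): F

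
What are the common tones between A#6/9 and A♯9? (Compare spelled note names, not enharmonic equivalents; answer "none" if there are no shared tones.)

A# – C## – E# – B#

A#6/9: A# C## E# F## B#
A♯9: A# C## E# G# B#
Common to both → A#, C##, E#, B#.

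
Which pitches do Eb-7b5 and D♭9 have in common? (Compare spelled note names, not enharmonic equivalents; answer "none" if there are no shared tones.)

E♭ – D♭

Eb-7b5 = E♭, G♭, B𝄫, D♭.
D♭9 = D♭, F, A♭, C♭, E♭.
Shared: E♭, D♭.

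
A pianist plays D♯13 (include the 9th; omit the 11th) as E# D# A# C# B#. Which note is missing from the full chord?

D♯13 = D#, F##, A#, C#, E#, B#. The voicing lacks the 3rd (major 3rd), F##.

F##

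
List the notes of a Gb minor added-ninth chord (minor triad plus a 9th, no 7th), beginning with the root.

Gb minor added-ninth: minor added-ninth on Gb.
- root: Gb
- minor 3rd: Bbb
- perfect 5th: Db
- major 9th: Ab

Gb  Bbb  Db  Ab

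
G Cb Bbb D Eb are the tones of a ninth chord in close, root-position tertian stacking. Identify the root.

Cb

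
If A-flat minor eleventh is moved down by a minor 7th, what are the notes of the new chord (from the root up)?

Bb – Db – F – Ab – C – Eb

Ab down a minor 7th → Bb. New chord: Bb minor eleventh.
- root: Bb
- minor 3rd: Db
- perfect 5th: F
- minor 7th: Ab
- major 9th: C
- perfect 11th: Eb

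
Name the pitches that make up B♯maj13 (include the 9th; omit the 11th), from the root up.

B# – D## – F## – A## – C## – G##

B♯maj13 is a major thirteenth built on B#.
B# — root
D## — major 3rd
F## — perfect 5th
A## — major 7th
C## — major 9th
G## — major 13th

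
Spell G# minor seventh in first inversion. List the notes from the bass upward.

G# minor seventh = G-sharp–B–D-sharp–F-sharp; first inversion → third (B) lowest.

B – D-sharp – F-sharp – G-sharp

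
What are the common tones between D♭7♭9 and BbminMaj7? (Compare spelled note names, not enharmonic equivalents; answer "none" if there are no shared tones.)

Db, F

D♭7♭9 = Db, F, Ab, Cb, Ebb.
BbminMaj7 = Bb, Db, F, A.
Shared: Db, F.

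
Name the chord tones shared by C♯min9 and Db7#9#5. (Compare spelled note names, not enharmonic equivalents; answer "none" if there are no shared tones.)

C♯min9 = C♯, E, G♯, B, D♯.
Db7#9#5 = D♭, F, A, C♭, E.
Shared: E.

E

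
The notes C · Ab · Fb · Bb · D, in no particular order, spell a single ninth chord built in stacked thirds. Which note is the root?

Stacking in thirds gives Bb – D – Fb – Ab – C, so Bb is the root — Bb dominant ninth flat five.

Bb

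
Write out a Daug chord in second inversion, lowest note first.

In root position, Daug is D–F#–A#.
Second inversion puts the fifth (A#) in the bass.

A#, D, F#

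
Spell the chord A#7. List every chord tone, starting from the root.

Root A#, quality dominant seventh:
A# — root
C## — major 3rd
E# — perfect 5th
G# — minor 7th

A# – C## – E# – G#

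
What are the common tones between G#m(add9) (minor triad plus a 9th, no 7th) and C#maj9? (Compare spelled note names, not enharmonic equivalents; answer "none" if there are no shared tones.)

G#m(add9) = G#, B, D#, A#.
C#maj9 = C#, E#, G#, B#, D#.
Shared: G#, D#.

G# D#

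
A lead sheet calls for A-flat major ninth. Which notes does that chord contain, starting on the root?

Ab – C – Eb – G – Bb

Root Ab, quality major ninth:
Ab — root
C — major 3rd
Eb — perfect 5th
G — major 7th
Bb — major 9th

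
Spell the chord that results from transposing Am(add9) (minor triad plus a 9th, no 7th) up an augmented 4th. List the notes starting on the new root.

Transposed root: A → D# (augmented 4th up). So we spell D# minor added-ninth:
Root: D#
Minor 3rd (3rd): F#
Perfect 5th (5th): A#
Major 9th (9th): E#

D#, F#, A#, E#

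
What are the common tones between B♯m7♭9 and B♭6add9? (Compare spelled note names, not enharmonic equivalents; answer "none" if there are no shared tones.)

none

B♯m7♭9: B♯ D♯ F𝄪 A♯ C♯
B♭6add9: B♭ D F G C
Common to both → none.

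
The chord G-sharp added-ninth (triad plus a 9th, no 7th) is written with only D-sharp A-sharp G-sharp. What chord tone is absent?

B-sharp

G-sharp added-ninth = G-sharp, B-sharp, D-sharp, A-sharp. The voicing lacks the 3rd (major 3rd), B-sharp.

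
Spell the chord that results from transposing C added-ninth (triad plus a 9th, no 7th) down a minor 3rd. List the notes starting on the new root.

A, C-sharp, E, B

A minor 3rd down from C is A, so the new chord is A added-ninth.
Root: A
Major 3rd (3rd): C-sharp
Perfect 5th (5th): E
Major 9th (9th): B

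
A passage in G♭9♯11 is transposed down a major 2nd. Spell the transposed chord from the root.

Fb Ab Cb Ebb Gb Bb

Gb down a major 2nd → Fb. New chord: Fb dominant ninth sharp eleven.
Fb — root
Ab — major 3rd
Cb — perfect 5th
Ebb — minor 7th
Gb — major 9th
Bb — augmented 11th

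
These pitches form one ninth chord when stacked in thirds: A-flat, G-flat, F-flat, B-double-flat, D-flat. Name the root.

G-flat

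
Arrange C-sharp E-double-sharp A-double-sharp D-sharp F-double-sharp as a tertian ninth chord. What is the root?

Arranged so that each adjacent pair is a third by letter name: D-sharp – F-double-sharp – A-double-sharp – C-sharp – E-double-sharp.
The bottom of that stack, D-sharp, is the root (this is D-sharp dominant seventh sharp nine sharp five).

D-sharp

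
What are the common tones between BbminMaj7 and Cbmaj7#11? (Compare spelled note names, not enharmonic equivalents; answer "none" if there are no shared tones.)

BbminMaj7: B♭ D♭ F A
Cbmaj7#11: C♭ E♭ G♭ B♭ F
Common to both → B♭, F.

B♭  F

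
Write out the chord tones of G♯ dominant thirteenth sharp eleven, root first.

G♯ dominant thirteenth sharp eleven is a dominant thirteenth sharp eleven built on G♯.
- root: G♯
- major 3rd: B♯
- perfect 5th: D♯
- minor 7th: F♯
- major 9th: A♯
- augmented 11th: C𝄪
- major 13th: E♯

G♯ B♯ D♯ F♯ A♯ C𝄪 E♯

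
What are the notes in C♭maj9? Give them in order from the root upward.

Cb Eb Gb Bb Db

Root Cb, quality major ninth:
- root: Cb
- major 3rd: Eb
- perfect 5th: Gb
- major 7th: Bb
- major 9th: Db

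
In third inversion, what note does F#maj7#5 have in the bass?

E#

F#maj7#5 in root position is F#–A#–C##–E#.
Third inversion places the seventh in the bass, which is E#.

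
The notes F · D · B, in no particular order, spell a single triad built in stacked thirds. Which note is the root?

B

Arranged so that each adjacent pair is a third by letter name: B – D – F.
The bottom of that stack, B, is the root (this is B diminished triad).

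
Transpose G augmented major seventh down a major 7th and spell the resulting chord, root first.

A-flat C E G

A major 7th down from G is A-flat, so the new chord is A-flat augmented major seventh.
- root: A-flat
- major 3rd: C
- augmented 5th: E
- major 7th: G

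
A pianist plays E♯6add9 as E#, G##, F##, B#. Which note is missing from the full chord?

C##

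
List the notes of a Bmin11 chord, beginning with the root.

Bmin11 is a minor eleventh built on B.
- root: B
- minor 3rd: D
- perfect 5th: F#
- minor 7th: A
- major 9th: C#
- perfect 11th: E

B, D, F#, A, C#, E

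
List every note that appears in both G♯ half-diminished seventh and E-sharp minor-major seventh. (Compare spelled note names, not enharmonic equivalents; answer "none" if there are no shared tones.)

G-sharp

G♯ half-diminished seventh: G-sharp B D F-sharp
E-sharp minor-major seventh: E-sharp G-sharp B-sharp D-double-sharp
Common to both → G-sharp.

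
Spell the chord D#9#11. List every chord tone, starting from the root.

D#, F##, A#, C#, E#, G##

D#9#11: dominant ninth sharp eleven on D#.
Root: D#
Major 3rd (3rd): F##
Perfect 5th (5th): A#
Minor 7th (7th): C#
Major 9th (9th): E#
Augmented 11th (11th): G##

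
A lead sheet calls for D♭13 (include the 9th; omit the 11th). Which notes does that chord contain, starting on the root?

Root Db, quality dominant thirteenth:
- root: Db
- major 3rd: F
- perfect 5th: Ab
- minor 7th: Cb
- major 9th: Eb
- major 13th: Bb

Db F Ab Cb Eb Bb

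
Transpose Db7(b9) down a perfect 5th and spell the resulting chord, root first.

Transposed root: D♭ → G♭ (perfect 5th down). So we spell G♭ dominant seventh flat nine:
- root: G♭
- major 3rd: B♭
- perfect 5th: D♭
- minor 7th: F♭
- minor 9th: A𝄫

G♭  B♭  D♭  F♭  A𝄫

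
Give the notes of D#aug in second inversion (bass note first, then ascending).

D#aug = D♯–F𝄪–A𝄪; second inversion → fifth (A𝄪) lowest.

A𝄪, D♯, F𝄪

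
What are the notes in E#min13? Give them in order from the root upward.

E#, G#, B#, D#, F##, A#, C##

E#min13 is a minor thirteenth built on E#.
- root: E#
- minor 3rd: G#
- perfect 5th: B#
- minor 7th: D#
- major 9th: F##
- perfect 11th: A#
- major 13th: C##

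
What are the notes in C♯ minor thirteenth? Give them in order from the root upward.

C-sharp  E  G-sharp  B  D-sharp  F-sharp  A-sharp

Root C-sharp, quality minor thirteenth:
C-sharp — root
E — minor 3rd
G-sharp — perfect 5th
B — minor 7th
D-sharp — major 9th
F-sharp — perfect 11th
A-sharp — major 13th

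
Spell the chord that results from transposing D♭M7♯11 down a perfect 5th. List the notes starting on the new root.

Gb, Bb, Db, F, C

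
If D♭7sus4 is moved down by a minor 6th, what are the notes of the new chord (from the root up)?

Transposed root: Db → F (minor 6th down). So we spell F dominant seventh suspended fourth:
root → F
4th (perfect 4th) → Bb
5th (perfect 5th) → C
7th (minor 7th) → Eb

F – Bb – C – Eb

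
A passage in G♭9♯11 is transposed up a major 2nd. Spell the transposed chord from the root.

Ab  C  Eb  Gb  Bb  D

A major 2nd up from Gb is Ab, so the new chord is Ab dominant ninth sharp eleven.
Ab — root
C — major 3rd
Eb — perfect 5th
Gb — minor 7th
Bb — major 9th
D — augmented 11th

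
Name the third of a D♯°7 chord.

F#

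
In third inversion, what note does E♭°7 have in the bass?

Dbb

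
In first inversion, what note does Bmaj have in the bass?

D#

Bmaj in root position is B–D#–F#.
First inversion places the third in the bass, which is D#.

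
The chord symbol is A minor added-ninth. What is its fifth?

E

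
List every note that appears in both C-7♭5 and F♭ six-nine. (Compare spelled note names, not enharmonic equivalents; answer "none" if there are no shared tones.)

G♭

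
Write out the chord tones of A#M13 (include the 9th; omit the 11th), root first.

A#M13: major thirteenth on A#.
Root: A#
Major 3rd (3rd): C##
Perfect 5th (5th): E#
Major 7th (7th): G##
Major 9th (9th): B#
Major 13th (13th): F##

A#, C##, E#, G##, B#, F##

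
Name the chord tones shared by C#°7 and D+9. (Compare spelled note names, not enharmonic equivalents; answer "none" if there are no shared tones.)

E

C#°7: C# E G Bb
D+9: D F# A# C E
Common to both → E.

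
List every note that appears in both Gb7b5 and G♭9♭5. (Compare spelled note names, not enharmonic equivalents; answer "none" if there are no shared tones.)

Gb7b5 = Gb, Bb, Dbb, Fb.
G♭9♭5 = Gb, Bb, Dbb, Fb, Ab.
Shared: Gb, Bb, Dbb, Fb.

Gb – Bb – Dbb – Fb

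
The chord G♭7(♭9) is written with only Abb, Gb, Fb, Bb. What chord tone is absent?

The full G♭7(♭9) chord is Gb, Bb, Db, Fb, Abb.
Comparing with the voicing, the perfect 5th (5th) — Db — is absent.

Db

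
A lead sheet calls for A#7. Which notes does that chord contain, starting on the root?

A♯ C𝄪 E♯ G♯

A#7 is a dominant seventh built on A♯.
root → A♯
3rd (major 3rd) → C𝄪
5th (perfect 5th) → E♯
7th (minor 7th) → G♯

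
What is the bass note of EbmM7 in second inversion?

EbmM7 = Eb–Gb–Bb–D. Second inversion → fifth in the bass = Bb.

Bb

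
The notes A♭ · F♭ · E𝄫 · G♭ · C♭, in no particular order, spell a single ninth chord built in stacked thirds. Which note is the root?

F♭

Stacking in thirds gives F♭ – A♭ – C♭ – E𝄫 – G♭, so F♭ is the root — F♭ dominant ninth.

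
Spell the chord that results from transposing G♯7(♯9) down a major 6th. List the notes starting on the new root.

G♯ down a major 6th → B. New chord: B dominant seventh sharp nine.
root → B
3rd (major 3rd) → D♯
5th (perfect 5th) → F♯
7th (minor 7th) → A
9th (augmented 9th) → C𝄪

B, D♯, F♯, A, C𝄪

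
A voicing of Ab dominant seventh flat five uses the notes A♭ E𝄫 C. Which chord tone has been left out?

G♭

The full Ab dominant seventh flat five chord is A♭, C, E𝄫, G♭.
Comparing with the voicing, the minor 7th (7th) — G♭ — is absent.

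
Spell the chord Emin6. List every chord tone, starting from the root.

E G B C#

Emin6: minor sixth on E.
E — root
G — minor 3rd
B — perfect 5th
C# — major 6th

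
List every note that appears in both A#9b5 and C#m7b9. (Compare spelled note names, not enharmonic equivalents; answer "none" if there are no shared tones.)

A#9b5: A♯ C𝄪 E G♯ B♯
C#m7b9: C♯ E G♯ B D
Common to both → E, G♯.

E G♯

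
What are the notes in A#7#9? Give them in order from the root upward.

A#, C##, E#, G#, B##

A#7#9: dominant seventh sharp nine on A#.
- root: A#
- major 3rd: C##
- perfect 5th: E#
- minor 7th: G#
- augmented 9th: B##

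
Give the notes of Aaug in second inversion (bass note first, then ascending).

E#, A, C#

In root position, Aaug is A–C#–E#.
Second inversion puts the fifth (E#) in the bass.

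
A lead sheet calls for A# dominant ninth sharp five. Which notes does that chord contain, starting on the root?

Root A-sharp, quality dominant ninth sharp five:
root → A-sharp
3rd (major 3rd) → C-double-sharp
5th (augmented 5th) → E-double-sharp
7th (minor 7th) → G-sharp
9th (major 9th) → B-sharp

A-sharp – C-double-sharp – E-double-sharp – G-sharp – B-sharp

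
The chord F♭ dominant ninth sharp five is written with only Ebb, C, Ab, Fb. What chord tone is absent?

F♭ dominant ninth sharp five = Fb, Ab, C, Ebb, Gb. The voicing lacks the 9th (major 9th), Gb.

Gb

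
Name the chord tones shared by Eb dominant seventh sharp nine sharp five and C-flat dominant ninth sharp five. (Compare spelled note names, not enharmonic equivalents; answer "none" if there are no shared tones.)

Eb dominant seventh sharp nine sharp five: E-flat G B D-flat F-sharp
C-flat dominant ninth sharp five: C-flat E-flat G B-double-flat D-flat
Common to both → E-flat, G, D-flat.

E-flat, G, D-flat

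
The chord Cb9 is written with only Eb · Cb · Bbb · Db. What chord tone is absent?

The full Cb9 chord is Cb, Eb, Gb, Bbb, Db.
Comparing with the voicing, the perfect 5th (5th) — Gb — is absent.

Gb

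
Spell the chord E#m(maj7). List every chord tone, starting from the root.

Root E#, quality minor-major seventh:
E# — root
G# — minor 3rd
B# — perfect 5th
D## — major 7th

E#, G#, B#, D##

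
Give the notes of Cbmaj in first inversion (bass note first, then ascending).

Eb – Gb – Cb

Cbmaj = Cb–Eb–Gb; first inversion → third (Eb) lowest.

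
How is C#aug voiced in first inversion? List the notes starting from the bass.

In root position, C#aug is C#–E#–G##.
First inversion puts the third (E#) in the bass.

E#, G##, C#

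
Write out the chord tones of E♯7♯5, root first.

E#  G##  B##  D#

Root E#, quality augmented seventh:
root → E#
3rd (major 3rd) → G##
5th (augmented 5th) → B##
7th (minor 7th) → D#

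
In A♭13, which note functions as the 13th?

F

A♭13 is built on Ab; its 13th is a major 13th above the root.
A sixth above A uses the letter F, and the major 13th above Ab is F.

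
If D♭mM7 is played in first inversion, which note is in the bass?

D♭mM7 = Db–Fb–Ab–C. First inversion → third in the bass = Fb.

Fb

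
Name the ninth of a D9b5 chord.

E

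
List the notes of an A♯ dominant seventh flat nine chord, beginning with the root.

A♯ dominant seventh flat nine: dominant seventh flat nine on A#.
root → A#
3rd (major 3rd) → C##
5th (perfect 5th) → E#
7th (minor 7th) → G#
9th (minor 9th) → B

A# – C## – E# – G# – B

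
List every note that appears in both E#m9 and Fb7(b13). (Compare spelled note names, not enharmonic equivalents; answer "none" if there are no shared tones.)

none

E#m9 = E#, G#, B#, D#, F##.
Fb7(b13) = Fb, Ab, Cb, Ebb, Dbb.
Shared: none.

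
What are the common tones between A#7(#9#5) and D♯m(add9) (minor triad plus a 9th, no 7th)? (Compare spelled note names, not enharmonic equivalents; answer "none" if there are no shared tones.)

A#7(#9#5) = A#, C##, E##, G#, B##.
D♯m(add9) = D#, F#, A#, E#.
Shared: A#.

A#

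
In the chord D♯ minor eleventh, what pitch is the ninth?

E#

Root of D♯ minor eleventh = D#. The 9th is a major 9th: D# up a major 9th → E#.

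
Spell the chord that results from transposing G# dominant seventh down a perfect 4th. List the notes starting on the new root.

D-sharp, F-double-sharp, A-sharp, C-sharp

G-sharp down a perfect 4th → D-sharp. New chord: D-sharp dominant seventh.
root → D-sharp
3rd (major 3rd) → F-double-sharp
5th (perfect 5th) → A-sharp
7th (minor 7th) → C-sharp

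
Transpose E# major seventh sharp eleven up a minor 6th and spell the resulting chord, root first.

C-sharp  E-sharp  G-sharp  B-sharp  F-double-sharp

E-sharp up a minor 6th → C-sharp. New chord: C-sharp major seventh sharp eleven.
Root: C-sharp
Major 3rd (3rd): E-sharp
Perfect 5th (5th): G-sharp
Major 7th (7th): B-sharp
Augmented 11th (11th): F-double-sharp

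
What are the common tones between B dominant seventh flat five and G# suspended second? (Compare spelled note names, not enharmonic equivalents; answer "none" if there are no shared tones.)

D#

B dominant seventh flat five = B, D#, F, A.
G# suspended second = G#, A#, D#.
Shared: D#.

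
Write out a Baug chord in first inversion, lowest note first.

Baug = B–D#–F##; first inversion → third (D#) lowest.

D# F## B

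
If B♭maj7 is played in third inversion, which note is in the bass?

B♭maj7 in root position is Bb–D–F–A.
Third inversion places the seventh in the bass, which is A.

A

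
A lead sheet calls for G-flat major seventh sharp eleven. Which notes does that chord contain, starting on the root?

G-flat major seventh sharp eleven is a major seventh sharp eleven built on G♭.
- root: G♭
- major 3rd: B♭
- perfect 5th: D♭
- major 7th: F
- augmented 11th: C

G♭, B♭, D♭, F, C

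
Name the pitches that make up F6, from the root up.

F6 is a major sixth built on F.
root → F
3rd (major 3rd) → A
5th (perfect 5th) → C
6th (major 6th) → D

F, A, C, D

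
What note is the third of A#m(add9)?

C♯

Root of A#m(add9) = A♯. The 3rd is a minor 3rd: A♯ up a minor 3rd → C♯.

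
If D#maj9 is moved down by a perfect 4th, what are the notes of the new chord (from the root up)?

A#  C##  E#  G##  B#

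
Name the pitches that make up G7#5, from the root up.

Root G, quality augmented seventh:
- root: G
- major 3rd: B
- augmented 5th: D#
- minor 7th: F

G – B – D# – F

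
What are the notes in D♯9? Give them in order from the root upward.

D#, F##, A#, C#, E#

D♯9 is a dominant ninth built on D#.
root → D#
3rd (major 3rd) → F##
5th (perfect 5th) → A#
7th (minor 7th) → C#
9th (major 9th) → E#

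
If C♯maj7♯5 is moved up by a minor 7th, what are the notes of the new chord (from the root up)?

B, D♯, F𝄪, A♯

Transposed root: C♯ → B (minor 7th up). So we spell B augmented major seventh:
- root: B
- major 3rd: D♯
- augmented 5th: F𝄪
- major 7th: A♯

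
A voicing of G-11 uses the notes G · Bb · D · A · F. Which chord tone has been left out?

C

G-11 = G, Bb, D, F, A, C. The voicing lacks the 11th (perfect 11th), C.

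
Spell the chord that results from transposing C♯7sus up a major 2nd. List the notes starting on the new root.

D# G# A# C#

C# up a major 2nd → D#. New chord: D# dominant seventh suspended fourth.
Root: D#
Perfect 4th (4th): G#
Perfect 5th (5th): A#
Minor 7th (7th): C#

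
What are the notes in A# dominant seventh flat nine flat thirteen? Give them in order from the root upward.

A-sharp, C-double-sharp, E-sharp, G-sharp, B, F-sharp

A# dominant seventh flat nine flat thirteen: dominant seventh flat nine flat thirteen on A-sharp.
A-sharp — root
C-double-sharp — major 3rd
E-sharp — perfect 5th
G-sharp — minor 7th
B — minor 9th
F-sharp — minor 13th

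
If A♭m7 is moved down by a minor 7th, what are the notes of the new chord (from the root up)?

Bb – Db – F – Ab

A minor 7th down from Ab is Bb, so the new chord is Bb minor seventh.
- root: Bb
- minor 3rd: Db
- perfect 5th: F
- minor 7th: Ab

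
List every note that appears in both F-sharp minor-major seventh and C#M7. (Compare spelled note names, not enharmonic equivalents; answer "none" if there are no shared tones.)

C#  E#

F-sharp minor-major seventh = F#, A, C#, E#.
C#M7 = C#, E#, G#, B#.
Shared: C#, E#.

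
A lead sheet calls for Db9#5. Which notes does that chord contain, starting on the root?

Db9#5: dominant ninth sharp five on Db.
root → Db
3rd (major 3rd) → F
5th (augmented 5th) → A
7th (minor 7th) → Cb
9th (major 9th) → Eb

Db, F, A, Cb, Eb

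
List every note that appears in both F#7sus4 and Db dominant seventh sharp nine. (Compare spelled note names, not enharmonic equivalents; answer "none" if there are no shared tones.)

E

F#7sus4: F♯ B C♯ E
Db dominant seventh sharp nine: D♭ F A♭ C♭ E
Common to both → E.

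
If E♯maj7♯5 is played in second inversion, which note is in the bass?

E♯maj7♯5 = E#–G##–B##–D##. Second inversion → fifth in the bass = B##.

B##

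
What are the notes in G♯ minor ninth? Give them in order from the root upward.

Root G#, quality minor ninth:
- root: G#
- minor 3rd: B
- perfect 5th: D#
- minor 7th: F#
- major 9th: A#

G# B D# F# A#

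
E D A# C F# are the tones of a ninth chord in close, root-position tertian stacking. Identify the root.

D

Stacking in thirds gives D – F# – A# – C – E, so D is the root — D dominant ninth sharp five.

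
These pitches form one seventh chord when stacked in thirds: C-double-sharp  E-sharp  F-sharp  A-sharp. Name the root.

F-sharp

Arranged so that each adjacent pair is a third by letter name: F-sharp – A-sharp – C-double-sharp – E-sharp.
The bottom of that stack, F-sharp, is the root (this is F-sharp augmented major seventh).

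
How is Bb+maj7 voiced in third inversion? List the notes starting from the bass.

A – B♭ – D – F♯

Bb+maj7 = B♭–D–F♯–A; third inversion → seventh (A) lowest.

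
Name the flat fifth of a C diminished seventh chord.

G-flat

C diminished seventh is built on C; its 5th is a diminished 5th above the root.
A fifth above C uses the letter G, and the diminished 5th above C is G-flat.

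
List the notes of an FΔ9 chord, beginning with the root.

FΔ9: major ninth on F.
- root: F
- major 3rd: A
- perfect 5th: C
- major 7th: E
- major 9th: G

F – A – C – E – G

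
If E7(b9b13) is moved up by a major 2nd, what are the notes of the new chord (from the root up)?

F#, A#, C#, E, G, D

A major 2nd up from E is F#, so the new chord is F# dominant seventh flat nine flat thirteen.
Root: F#
Major 3rd (3rd): A#
Perfect 5th (5th): C#
Minor 7th (7th): E
Minor 9th (9th): G
Minor 13th (13th): D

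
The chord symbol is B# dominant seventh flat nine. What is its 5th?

F-double-sharp

B# dominant seventh flat nine is built on B-sharp; its 5th is a perfect 5th above the root.
A fifth above B uses the letter F, and the perfect 5th above B-sharp is F-double-sharp.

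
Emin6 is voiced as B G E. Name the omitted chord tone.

C#

The full Emin6 chord is E, G, B, C#.
Comparing with the voicing, the major 6th (6th) — C# — is absent.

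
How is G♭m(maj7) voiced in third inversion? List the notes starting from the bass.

F G♭ B𝄫 D♭

G♭m(maj7) = G♭–B𝄫–D♭–F; third inversion → seventh (F) lowest.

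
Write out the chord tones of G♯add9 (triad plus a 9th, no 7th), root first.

G# – B# – D# – A#

G♯add9: added-ninth on G#.
- root: G#
- major 3rd: B#
- perfect 5th: D#
- major 9th: A#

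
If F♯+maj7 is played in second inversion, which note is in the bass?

C##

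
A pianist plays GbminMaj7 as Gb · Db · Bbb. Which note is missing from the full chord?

F

The full GbminMaj7 chord is Gb, Bbb, Db, F.
Comparing with the voicing, the major 7th (7th) — F — is absent.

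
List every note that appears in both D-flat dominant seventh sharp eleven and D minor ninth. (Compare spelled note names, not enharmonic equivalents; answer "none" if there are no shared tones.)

D-flat dominant seventh sharp eleven = D-flat, F, A-flat, C-flat, G.
D minor ninth = D, F, A, C, E.
Shared: F.

F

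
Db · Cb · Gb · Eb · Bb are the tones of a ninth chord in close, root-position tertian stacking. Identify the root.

Cb

Stacking in thirds gives Cb – Eb – Gb – Bb – Db, so Cb is the root — Cb major ninth.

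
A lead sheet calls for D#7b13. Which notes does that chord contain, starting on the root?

D#, F##, A#, C#, B

Root D#, quality dominant seventh flat thirteen:
Root: D#
Major 3rd (3rd): F##
Perfect 5th (5th): A#
Minor 7th (7th): C#
Minor 13th (13th): B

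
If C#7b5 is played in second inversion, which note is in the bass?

G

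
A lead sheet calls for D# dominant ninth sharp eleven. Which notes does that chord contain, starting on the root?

D# dominant ninth sharp eleven is a dominant ninth sharp eleven built on D#.
- root: D#
- major 3rd: F##
- perfect 5th: A#
- minor 7th: C#
- major 9th: E#
- augmented 11th: G##

D#  F##  A#  C#  E#  G##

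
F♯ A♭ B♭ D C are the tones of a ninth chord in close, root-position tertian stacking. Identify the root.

Stacking in thirds gives B♭ – D – F♯ – A♭ – C, so B♭ is the root — B♭ dominant ninth sharp five.

B♭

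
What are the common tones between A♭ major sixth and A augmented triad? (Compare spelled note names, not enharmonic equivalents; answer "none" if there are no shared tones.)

none

A♭ major sixth = Ab, C, Eb, F.
A augmented triad = A, C#, E#.
Shared: none.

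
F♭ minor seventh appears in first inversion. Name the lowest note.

F♭ minor seventh = Fb–Abb–Cb–Ebb. First inversion → third in the bass = Abb.

Abb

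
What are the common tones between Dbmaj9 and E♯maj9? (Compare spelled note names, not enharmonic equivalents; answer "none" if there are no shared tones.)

none

Dbmaj9: D♭ F A♭ C E♭
E♯maj9: E♯ G𝄪 B♯ D𝄪 F𝄪
Common to both → none.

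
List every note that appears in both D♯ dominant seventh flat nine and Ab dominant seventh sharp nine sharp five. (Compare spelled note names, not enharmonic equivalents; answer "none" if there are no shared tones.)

E

D♯ dominant seventh flat nine: D# F## A# C# E
Ab dominant seventh sharp nine sharp five: Ab C E Gb B
Common to both → E.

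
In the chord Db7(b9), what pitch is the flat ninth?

E𝄫

Db7(b9) is built on D♭; its 9th is a minor 9th above the root.
A second above D uses the letter E, and the minor 9th above D♭ is E𝄫.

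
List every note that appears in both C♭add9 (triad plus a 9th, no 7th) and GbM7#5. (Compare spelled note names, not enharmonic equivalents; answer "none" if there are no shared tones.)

C♭add9 = Cb, Eb, Gb, Db.
GbM7#5 = Gb, Bb, D, F.
Shared: Gb.

Gb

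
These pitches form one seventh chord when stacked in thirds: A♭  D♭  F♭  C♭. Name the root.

Stacking in thirds gives D♭ – F♭ – A♭ – C♭, so D♭ is the root — D♭ minor seventh.

D♭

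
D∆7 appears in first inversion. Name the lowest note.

D∆7 = D–F#–A–C#. First inversion → third in the bass = F#.

F#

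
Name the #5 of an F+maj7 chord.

C♯

F+maj7 is built on F; its 5th is an augmented 5th above the root.
A fifth above F uses the letter C, and the augmented 5th above F is C♯.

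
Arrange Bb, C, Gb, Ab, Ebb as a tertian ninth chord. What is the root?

Arranged so that each adjacent pair is a third by letter name: Ab – C – Ebb – Gb – Bb.
The bottom of that stack, Ab, is the root (this is Ab dominant ninth flat five).

Ab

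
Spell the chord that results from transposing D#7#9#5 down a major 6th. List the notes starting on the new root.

F# A# C## E G##

Transposed root: D# → F# (major 6th down). So we spell F# dominant seventh sharp nine sharp five:
Root: F#
Major 3rd (3rd): A#
Augmented 5th (5th): C##
Minor 7th (7th): E
Augmented 9th (9th): G##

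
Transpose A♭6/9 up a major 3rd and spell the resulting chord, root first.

C, E, G, A, D

Transposed root: A♭ → C (major 3rd up). So we spell C six-nine:
Root: C
Major 3rd (3rd): E
Perfect 5th (5th): G
Major 6th (6th): A
Major 9th (9th): D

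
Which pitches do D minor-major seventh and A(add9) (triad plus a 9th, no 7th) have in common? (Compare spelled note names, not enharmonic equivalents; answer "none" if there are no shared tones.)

A, C#

D minor-major seventh: D F A C#
A(add9): A C# E B
Common to both → A, C#.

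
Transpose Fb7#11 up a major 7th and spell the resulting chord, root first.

A major 7th up from F♭ is E♭, so the new chord is E♭ dominant seventh sharp eleven.
- root: E♭
- major 3rd: G
- perfect 5th: B♭
- minor 7th: D♭
- augmented 11th: A

E♭ G B♭ D♭ A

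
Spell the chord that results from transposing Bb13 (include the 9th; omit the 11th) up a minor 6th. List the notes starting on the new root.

Transposed root: Bb → Gb (minor 6th up). So we spell Gb dominant thirteenth:
- root: Gb
- major 3rd: Bb
- perfect 5th: Db
- minor 7th: Fb
- major 9th: Ab
- major 13th: Eb

Gb  Bb  Db  Fb  Ab  Eb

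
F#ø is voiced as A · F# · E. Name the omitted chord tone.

The full F#ø chord is F#, A, C, E.
Comparing with the voicing, the diminished 5th (5th) — C — is absent.

C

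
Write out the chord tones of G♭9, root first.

Gb, Bb, Db, Fb, Ab

G♭9: dominant ninth on Gb.
Root: Gb
Major 3rd (3rd): Bb
Perfect 5th (5th): Db
Minor 7th (7th): Fb
Major 9th (9th): Ab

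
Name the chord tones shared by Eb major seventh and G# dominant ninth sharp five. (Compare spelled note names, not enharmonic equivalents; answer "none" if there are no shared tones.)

none

Eb major seventh = E-flat, G, B-flat, D.
G# dominant ninth sharp five = G-sharp, B-sharp, D-double-sharp, F-sharp, A-sharp.
Shared: none.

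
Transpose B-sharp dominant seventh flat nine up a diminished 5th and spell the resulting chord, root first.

A diminished 5th up from B-sharp is F-sharp, so the new chord is F-sharp dominant seventh flat nine.
Root: F-sharp
Major 3rd (3rd): A-sharp
Perfect 5th (5th): C-sharp
Minor 7th (7th): E
Minor 9th (9th): G

F-sharp  A-sharp  C-sharp  E  G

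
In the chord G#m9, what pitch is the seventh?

F#

Root of G#m9 = G#. The 7th is a minor 7th: G# up a minor 7th → F#.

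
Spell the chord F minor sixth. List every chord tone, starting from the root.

F, A-flat, C, D

Root F, quality minor sixth:
Root: F
Minor 3rd (3rd): A-flat
Perfect 5th (5th): C
Major 6th (6th): D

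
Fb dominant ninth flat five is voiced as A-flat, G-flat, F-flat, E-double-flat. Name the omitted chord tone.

Fb dominant ninth flat five = F-flat, A-flat, C-double-flat, E-double-flat, G-flat. The voicing lacks the 5th (diminished 5th), C-double-flat.

C-double-flat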